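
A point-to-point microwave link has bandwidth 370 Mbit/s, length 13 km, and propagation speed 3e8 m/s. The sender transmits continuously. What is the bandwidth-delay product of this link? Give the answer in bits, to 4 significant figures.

Propagation delay = 13000 / 300000000 = 4.33333e-05 s.
BDP = R × t_prop = 370000000 × 4.33333e-05 = 16033.3 bits.

16030 bits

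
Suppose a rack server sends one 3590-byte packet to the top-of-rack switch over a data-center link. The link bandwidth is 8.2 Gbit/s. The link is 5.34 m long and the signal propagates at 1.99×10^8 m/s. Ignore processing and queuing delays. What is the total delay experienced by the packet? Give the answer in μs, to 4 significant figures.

3.529 μs

L = 3590 × 8 = 28720 bits.
Transmission delay = L/R = 28720 / 8.2e+09 = 3.50244 μs.
Propagation delay = d/s = 5.34 m / 199000000 m/s = 0.0268342 μs.
Total = 3.529 μs.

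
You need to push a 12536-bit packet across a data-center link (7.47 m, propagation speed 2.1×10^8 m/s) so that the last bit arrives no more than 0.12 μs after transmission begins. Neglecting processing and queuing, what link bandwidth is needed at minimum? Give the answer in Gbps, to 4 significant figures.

Propagation delay = 7.47 / 210000000 = 0.0355714 μs.
Transmission budget = 0.12 − 0.0355714 = 0.0844286 μs.
R ≥ L / t_tx = 12536 bits / 8.44286e-08 s = 148.5 Gbps.

148.5 Gbps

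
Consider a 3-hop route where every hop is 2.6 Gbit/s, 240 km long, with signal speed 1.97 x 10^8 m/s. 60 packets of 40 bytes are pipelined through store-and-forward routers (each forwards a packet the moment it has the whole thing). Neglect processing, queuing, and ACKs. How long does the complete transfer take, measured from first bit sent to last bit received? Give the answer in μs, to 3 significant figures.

Per-hop transmission t_tx = L/R = 320/2600000000 = 0.123077 μs.
Per-hop propagation t_prop = 240000/197000000 = 1218.27 μs.
Pipeline fill: first packet needs 3·t_tx to clear all hops; remaining 59 packets each add one t_tx.
Total = (3+60-1)·t_tx + 3·t_prop = 62·0.123077 + 3·1218.27 = 3660 μs.

3660 μs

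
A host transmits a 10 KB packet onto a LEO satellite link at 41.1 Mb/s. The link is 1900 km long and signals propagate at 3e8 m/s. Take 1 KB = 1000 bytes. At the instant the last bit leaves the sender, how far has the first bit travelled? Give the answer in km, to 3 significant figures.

584 km

t_tx = L/R = 80000/41100000 = 0.00194647 s.
Distance = s × t_tx = 300000000 × 0.00194647 = 584 km.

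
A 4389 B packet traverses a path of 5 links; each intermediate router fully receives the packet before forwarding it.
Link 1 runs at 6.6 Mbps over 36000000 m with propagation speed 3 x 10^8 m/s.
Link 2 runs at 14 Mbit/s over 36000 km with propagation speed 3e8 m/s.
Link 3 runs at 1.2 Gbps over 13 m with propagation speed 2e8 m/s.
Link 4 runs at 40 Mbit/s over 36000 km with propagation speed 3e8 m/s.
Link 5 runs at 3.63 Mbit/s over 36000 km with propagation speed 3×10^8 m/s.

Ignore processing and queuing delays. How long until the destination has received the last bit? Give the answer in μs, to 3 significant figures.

498000 μs

L = 4389 × 8 = 35112 bits.
Transmission delays (L/R per hop): 5320, 2508, 29.26, 877.8, 9672.73 μs; sum = 18407.8 μs.
Propagation delays (d/s per hop): 120000, 120000, 0.065, 120000, 120000 μs; sum = 480000 μs.
End-to-end = 498000 μs.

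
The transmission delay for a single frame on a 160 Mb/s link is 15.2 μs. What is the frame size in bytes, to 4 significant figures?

L = R × t_tx = 160000000 b/s × 1.52e-05 s = 2432 bits.
In bytes: 2432 / 8 = 304.0 bytes.

304.0 bytes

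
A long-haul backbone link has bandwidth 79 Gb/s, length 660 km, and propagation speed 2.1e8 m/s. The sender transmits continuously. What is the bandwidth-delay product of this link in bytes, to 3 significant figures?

31000000 bytes

Propagation delay = 660000 / 210000000 = 0.00314286 s.
BDP = R × t_prop = 79000000000 × 0.00314286 = 248286000 bits.
In bytes: 248286000/8 = 31000000 bytes.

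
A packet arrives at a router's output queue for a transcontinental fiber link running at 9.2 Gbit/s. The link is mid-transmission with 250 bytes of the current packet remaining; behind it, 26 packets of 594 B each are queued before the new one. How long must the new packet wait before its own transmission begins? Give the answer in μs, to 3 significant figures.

Each queued packet: L/R = 4752/9200000000 = 0.516522 μs.
26 queued → 13.4296 μs.
Plus remaining 2000 bits of current packet: 0.217391 μs.
Queuing delay = 13.6 μs.

13.6 μs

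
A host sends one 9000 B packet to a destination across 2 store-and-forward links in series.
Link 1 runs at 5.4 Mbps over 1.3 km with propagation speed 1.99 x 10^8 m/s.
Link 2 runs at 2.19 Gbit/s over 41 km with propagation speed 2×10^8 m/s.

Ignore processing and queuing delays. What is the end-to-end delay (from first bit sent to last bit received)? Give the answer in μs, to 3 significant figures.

13600 μs

L = 9000 × 8 = 72000 bits.
Transmission delays (L/R per hop): 13333.3, 32.8767 μs; sum = 13366.2 μs.
Propagation delays (d/s per hop): 6.53266, 205 μs; sum = 211.533 μs.
End-to-end = 13600 μs.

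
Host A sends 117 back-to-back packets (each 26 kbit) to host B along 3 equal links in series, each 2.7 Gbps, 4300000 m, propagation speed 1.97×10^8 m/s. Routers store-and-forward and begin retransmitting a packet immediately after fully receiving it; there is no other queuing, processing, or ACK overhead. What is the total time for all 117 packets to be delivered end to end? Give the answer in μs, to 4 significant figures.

66630 μs

Per-hop transmission t_tx = L/R = 26000/2700000000 = 9.62963 μs.
Per-hop propagation t_prop = 4300000/197000000 = 21827.4 μs.
Pipeline fill: first packet needs 3·t_tx to clear all hops; remaining 116 packets each add one t_tx.
Total = (3+117-1)·t_tx + 3·t_prop = 119·9.62963 + 3·21827.4 = 66630 μs.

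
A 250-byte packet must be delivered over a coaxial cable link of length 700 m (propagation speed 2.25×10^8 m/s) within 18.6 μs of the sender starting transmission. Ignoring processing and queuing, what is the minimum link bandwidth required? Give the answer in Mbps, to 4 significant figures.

L = 2000 bits.
Propagation delay = 700 / 225000000 = 3.11111 μs.
Transmission budget = 18.6 − 3.11111 = 15.4889 μs.
R ≥ L / t_tx = 2000 bits / 1.54889e-05 s = 129.1 Mbps.

129.1 Mbps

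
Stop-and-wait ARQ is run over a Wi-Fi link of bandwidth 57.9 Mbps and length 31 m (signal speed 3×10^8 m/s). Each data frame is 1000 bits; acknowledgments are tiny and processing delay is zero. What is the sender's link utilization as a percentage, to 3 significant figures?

t_tx = L/R = 1000/57900000 = 1.72712e-05 s.
t_prop = 31/300000000 = 1.03333e-07 s; RTT = 2.06667e-07 s.
Cycle = t_tx + RTT = 1.74778e-05 s.
Utilization = t_tx / cycle = 1.72712e-05/1.74778e-05 = 98.8 %.

98.8 %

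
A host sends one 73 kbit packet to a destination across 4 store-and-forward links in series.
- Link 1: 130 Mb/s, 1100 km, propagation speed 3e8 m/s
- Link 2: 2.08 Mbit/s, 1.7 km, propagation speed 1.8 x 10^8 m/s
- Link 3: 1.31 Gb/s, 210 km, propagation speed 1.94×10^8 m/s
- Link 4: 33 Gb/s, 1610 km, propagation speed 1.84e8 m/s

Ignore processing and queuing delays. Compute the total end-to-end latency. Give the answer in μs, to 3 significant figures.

L = 73000 bits.
Transmission delays (L/R per hop): 561.538, 35096.2, 55.7252, 2.21212 μs; sum = 35715.6 μs.
Propagation delays (d/s per hop): 3666.67, 9.44444, 1082.47, 8750 μs; sum = 13508.6 μs.
End-to-end = 49200 μs.

49200 μs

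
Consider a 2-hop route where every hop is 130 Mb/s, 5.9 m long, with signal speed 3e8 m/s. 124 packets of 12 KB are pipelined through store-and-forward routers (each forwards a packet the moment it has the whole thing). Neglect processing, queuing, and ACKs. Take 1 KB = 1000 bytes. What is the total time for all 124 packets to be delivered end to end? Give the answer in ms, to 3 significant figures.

92.3 ms

Per-hop transmission t_tx = L/R = 96000/130000000 = 0.738462 ms.
Per-hop propagation t_prop = 5.9/300000000 = 1.96667e-05 ms.
Pipeline fill: first packet needs 2·t_tx to clear all hops; remaining 123 packets each add one t_tx.
Total = (2+124-1)·t_tx + 2·t_prop = 125·0.738462 + 2·1.96667e-05 = 92.3 ms.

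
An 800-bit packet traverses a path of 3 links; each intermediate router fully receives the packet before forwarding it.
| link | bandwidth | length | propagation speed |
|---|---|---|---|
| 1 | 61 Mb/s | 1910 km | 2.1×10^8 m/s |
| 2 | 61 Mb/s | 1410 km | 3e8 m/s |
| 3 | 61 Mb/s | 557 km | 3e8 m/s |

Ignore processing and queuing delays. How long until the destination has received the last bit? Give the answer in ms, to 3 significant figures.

15.7 ms

Transmission delay per hop = L/R = 800/61000000 = 0.0131148 ms; 3 hops → 0.0393443 ms.
Propagation delays (d/s per hop): 9.09524, 4.7, 1.85667 ms; sum = 15.6519 ms.
End-to-end = 15.7 ms.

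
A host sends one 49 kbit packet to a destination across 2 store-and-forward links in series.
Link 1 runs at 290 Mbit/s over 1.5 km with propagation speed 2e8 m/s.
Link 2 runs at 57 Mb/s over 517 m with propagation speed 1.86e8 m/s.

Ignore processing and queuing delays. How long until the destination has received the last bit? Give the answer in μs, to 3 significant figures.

L = 49000 bits.
Transmission delays (L/R per hop): 168.966, 859.649 μs; sum = 1028.61 μs.
Propagation delays (d/s per hop): 7.5, 2.77957 μs; sum = 10.2796 μs.
End-to-end = 1040 μs.

1040 μs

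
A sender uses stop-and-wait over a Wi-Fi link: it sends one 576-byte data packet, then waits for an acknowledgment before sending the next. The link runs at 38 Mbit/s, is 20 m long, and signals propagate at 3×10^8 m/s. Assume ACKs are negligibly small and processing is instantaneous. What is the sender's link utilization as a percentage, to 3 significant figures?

t_tx = L/R = 4608/38000000 = 0.000121263 s.
t_prop = 20/300000000 = 6.66667e-08 s; RTT = 1.33333e-07 s.
Cycle = t_tx + RTT = 0.000121396 s.
Utilization = t_tx / cycle = 0.000121263/0.000121396 = 99.9 %.

99.9 %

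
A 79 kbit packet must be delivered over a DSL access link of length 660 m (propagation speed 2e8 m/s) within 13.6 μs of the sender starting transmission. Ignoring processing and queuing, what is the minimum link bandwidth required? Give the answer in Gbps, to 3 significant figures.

Propagation delay = 660 / 200000000 = 3.3 μs.
Transmission budget = 13.6 − 3.3 = 10.3 μs.
R ≥ L / t_tx = 79000 bits / 1.03e-05 s = 7.67 Gbps.

7.67 Gbps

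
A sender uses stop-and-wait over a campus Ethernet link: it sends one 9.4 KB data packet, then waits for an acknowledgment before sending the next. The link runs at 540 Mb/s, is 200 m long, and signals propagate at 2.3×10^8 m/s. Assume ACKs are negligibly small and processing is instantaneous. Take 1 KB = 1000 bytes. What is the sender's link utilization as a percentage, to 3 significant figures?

t_tx = L/R = 75200/540000000 = 0.000139259 s.
t_prop = 200/2.3e+08 = 8.69565e-07 s; RTT = 1.73913e-06 s.
Cycle = t_tx + RTT = 0.000140998 s.
Utilization = t_tx / cycle = 0.000139259/0.000140998 = 98.8 %.

98.8 %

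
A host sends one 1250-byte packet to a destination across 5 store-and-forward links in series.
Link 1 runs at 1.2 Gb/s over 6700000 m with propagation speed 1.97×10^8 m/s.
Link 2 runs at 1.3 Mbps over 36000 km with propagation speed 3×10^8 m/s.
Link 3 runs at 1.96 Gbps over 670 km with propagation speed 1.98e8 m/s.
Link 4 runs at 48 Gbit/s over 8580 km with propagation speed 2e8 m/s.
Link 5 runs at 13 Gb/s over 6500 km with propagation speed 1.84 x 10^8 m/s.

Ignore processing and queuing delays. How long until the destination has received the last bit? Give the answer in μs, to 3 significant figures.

L = 1250 × 8 = 10000 bits.
Transmission delays (L/R per hop): 8.33333, 7692.31, 5.10204, 0.208333, 0.769231 μs; sum = 7706.72 μs.
Propagation delays (d/s per hop): 34010.2, 120000, 3383.84, 42900, 35326.1 μs; sum = 235620 μs.
End-to-end = 243000 μs.

243000 μs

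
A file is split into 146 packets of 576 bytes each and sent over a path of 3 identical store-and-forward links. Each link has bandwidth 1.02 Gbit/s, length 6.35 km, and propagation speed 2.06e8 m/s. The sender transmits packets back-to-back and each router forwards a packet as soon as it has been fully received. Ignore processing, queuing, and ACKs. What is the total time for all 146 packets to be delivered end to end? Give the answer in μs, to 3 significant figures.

761 μs

Per-hop transmission t_tx = L/R = 4608/1020000000 = 4.51765 μs.
Per-hop propagation t_prop = 6350/206000000 = 30.8252 μs.
Pipeline fill: first packet needs 3·t_tx to clear all hops; remaining 145 packets each add one t_tx.
Total = (3+146-1)·t_tx + 3·t_prop = 148·4.51765 + 3·30.8252 = 761 μs.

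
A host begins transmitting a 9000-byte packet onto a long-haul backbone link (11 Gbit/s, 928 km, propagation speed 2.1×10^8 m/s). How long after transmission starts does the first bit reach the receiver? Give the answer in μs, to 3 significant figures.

4420 μs

First bit experiences only propagation delay: d/s = 928000/210000000 = 4420 μs.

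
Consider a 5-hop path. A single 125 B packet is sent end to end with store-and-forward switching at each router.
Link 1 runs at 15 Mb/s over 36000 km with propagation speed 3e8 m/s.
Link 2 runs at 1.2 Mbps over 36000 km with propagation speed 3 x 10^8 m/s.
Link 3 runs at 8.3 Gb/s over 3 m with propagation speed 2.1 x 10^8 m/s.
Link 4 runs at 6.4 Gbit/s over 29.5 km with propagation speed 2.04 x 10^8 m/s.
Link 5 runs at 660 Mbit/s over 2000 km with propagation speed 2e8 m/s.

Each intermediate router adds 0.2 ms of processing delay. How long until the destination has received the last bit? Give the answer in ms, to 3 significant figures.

L = 125 × 8 = 1000 bits.
Transmission delays (L/R per hop): 0.0666667, 0.833333, 0.000120482, 0.00015625, 0.00151515 ms; sum = 0.901792 ms.
Propagation delays (d/s per hop): 120, 120, 1.42857e-05, 0.144608, 10 ms; sum = 250.145 ms.
Processing at 4 router(s): 4 × 0.2 ms = 0.8 ms.
End-to-end = 252 ms.

252 ms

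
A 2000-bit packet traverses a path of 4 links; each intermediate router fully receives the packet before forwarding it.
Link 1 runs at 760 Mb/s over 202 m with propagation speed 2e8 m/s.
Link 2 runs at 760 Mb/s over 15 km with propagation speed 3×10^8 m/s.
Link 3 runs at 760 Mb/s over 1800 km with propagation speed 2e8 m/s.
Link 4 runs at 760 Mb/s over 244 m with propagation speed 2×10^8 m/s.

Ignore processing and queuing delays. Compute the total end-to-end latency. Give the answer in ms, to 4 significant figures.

9.063 ms

Transmission delay per hop = L/R = 2000/760000000 = 0.00263158 ms; 4 hops → 0.0105263 ms.
Propagation delays (d/s per hop): 0.00101, 0.05, 9, 0.00122 ms; sum = 9.05223 ms.
End-to-end = 9.063 ms.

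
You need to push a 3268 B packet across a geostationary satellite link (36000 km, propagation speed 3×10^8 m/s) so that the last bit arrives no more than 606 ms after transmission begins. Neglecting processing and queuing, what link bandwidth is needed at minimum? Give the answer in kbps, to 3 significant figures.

53.8 kbps

L = 26144 bits.
Propagation delay = 36000000 / 300000000 = 120 ms.
Transmission budget = 606 − 120 = 486 ms.
R ≥ L / t_tx = 26144 bits / 0.486 s = 53.8 kbps.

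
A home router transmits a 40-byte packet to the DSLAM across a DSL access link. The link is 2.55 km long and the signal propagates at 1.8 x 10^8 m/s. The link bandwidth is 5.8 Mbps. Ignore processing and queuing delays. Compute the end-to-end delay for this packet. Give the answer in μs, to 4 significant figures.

L = 40 × 8 = 320 bits.
Transmission delay = L/R = 320 / 5800000 = 55.1724 μs.
Propagation delay = d/s = 2550 m / 180000000 m/s = 14.1667 μs.
Total = 69.34 μs.

69.34 μs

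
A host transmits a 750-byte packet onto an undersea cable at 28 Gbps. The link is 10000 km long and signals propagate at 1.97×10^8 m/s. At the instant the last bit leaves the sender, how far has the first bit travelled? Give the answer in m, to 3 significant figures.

42.2 m

t_tx = L/R = 6000/28000000000 = 2.14286e-07 s.
Distance = s × t_tx = 197000000 × 2.14286e-07 = 42.2 m.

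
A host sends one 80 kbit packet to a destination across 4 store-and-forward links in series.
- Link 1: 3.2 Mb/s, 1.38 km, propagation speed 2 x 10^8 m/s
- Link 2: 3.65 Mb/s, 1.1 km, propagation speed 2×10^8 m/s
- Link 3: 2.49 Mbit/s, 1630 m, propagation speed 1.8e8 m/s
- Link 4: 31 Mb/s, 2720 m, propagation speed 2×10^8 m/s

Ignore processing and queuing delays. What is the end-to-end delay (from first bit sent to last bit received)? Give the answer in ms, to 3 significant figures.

81.7 ms

L = 80000 bits.
Transmission delays (L/R per hop): 25, 21.9178, 32.1285, 2.58065 ms; sum = 81.627 ms.
Propagation delays (d/s per hop): 0.0069, 0.0055, 0.00905556, 0.0136 ms; sum = 0.0350556 ms.
End-to-end = 81.7 ms.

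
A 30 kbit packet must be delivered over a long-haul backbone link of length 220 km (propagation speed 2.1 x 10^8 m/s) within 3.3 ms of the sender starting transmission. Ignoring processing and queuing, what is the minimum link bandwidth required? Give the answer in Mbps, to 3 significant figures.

Propagation delay = 220000 / 210000000 = 1.04762 ms.
Transmission budget = 3.3 − 1.04762 = 2.25238 ms.
R ≥ L / t_tx = 30000 bits / 0.00225238 s = 13.3 Mbps.

13.3 Mbps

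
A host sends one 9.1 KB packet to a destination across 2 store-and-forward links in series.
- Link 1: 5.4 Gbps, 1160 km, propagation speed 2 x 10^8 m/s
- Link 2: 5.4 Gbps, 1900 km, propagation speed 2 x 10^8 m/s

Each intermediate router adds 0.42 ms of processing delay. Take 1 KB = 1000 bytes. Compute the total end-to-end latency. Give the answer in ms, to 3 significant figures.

L = 72800 bits.
Transmission delay per hop = L/R = 72800/5400000000 = 0.0134815 ms; 2 hops → 0.026963 ms.
Propagation delays (d/s per hop): 5.8, 9.5 ms; sum = 15.3 ms.
Processing at 1 router(s): 1 × 0.42 ms = 0.42 ms.
End-to-end = 15.7 ms.

15.7 ms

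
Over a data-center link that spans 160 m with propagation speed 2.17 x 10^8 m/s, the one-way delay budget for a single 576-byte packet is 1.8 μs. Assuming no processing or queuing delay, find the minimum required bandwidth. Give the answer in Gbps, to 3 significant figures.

L = 4608 bits.
Propagation delay = 160 / 217000000 = 0.737327 μs.
Transmission budget = 1.8 − 0.737327 = 1.06267 μs.
R ≥ L / t_tx = 4608 bits / 1.06267e-06 s = 4.34 Gbps.

4.34 Gbps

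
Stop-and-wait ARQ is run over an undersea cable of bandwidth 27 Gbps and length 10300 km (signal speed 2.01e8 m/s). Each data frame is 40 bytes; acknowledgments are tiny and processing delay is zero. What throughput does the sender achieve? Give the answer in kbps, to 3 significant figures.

3.12 kbps

t_tx = L/R = 320/27000000000 = 1.18519e-08 s.
t_prop = 10300000/2.01e+08 = 0.0512438 s; RTT = 0.102488 s.
Cycle = t_tx + RTT = 0.102488 s.
Throughput = L / cycle = 320 / 0.102488 = 3.12 kbps.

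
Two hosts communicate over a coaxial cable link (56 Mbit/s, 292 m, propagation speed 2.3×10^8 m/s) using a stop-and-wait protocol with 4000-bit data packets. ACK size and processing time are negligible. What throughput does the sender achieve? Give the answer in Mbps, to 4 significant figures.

54.08 Mbps

t_tx = L/R = 4000/56000000 = 7.14286e-05 s.
t_prop = 292/2.3e+08 = 1.26957e-06 s; RTT = 2.53913e-06 s.
Cycle = t_tx + RTT = 7.39677e-05 s.
Throughput = L / cycle = 4000 / 7.39677e-05 = 54.08 Mbps.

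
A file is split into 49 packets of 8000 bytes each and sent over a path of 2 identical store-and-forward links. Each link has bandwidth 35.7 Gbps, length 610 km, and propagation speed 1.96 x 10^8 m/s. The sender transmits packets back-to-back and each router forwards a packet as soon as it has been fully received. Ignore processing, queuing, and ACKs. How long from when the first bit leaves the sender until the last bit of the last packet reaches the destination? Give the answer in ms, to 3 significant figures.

Per-hop transmission t_tx = L/R = 64000/35700000000 = 0.00179272 ms.
Per-hop propagation t_prop = 610000/196000000 = 3.11224 ms.
Pipeline fill: first packet needs 2·t_tx to clear all hops; remaining 48 packets each add one t_tx.
Total = (2+49-1)·t_tx + 2·t_prop = 50·0.00179272 + 2·3.11224 = 6.31 ms.

6.31 ms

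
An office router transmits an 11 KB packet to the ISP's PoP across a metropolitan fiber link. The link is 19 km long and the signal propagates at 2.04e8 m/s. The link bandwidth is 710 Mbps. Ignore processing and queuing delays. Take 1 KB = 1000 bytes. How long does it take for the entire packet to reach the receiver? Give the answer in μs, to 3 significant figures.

217 μs

L = 88000 bits.
Transmission delay = L/R = 88000 / 710000000 = 123.944 μs.
Propagation delay = d/s = 19000 m / 204000000 m/s = 93.1373 μs.
Total = 217 μs.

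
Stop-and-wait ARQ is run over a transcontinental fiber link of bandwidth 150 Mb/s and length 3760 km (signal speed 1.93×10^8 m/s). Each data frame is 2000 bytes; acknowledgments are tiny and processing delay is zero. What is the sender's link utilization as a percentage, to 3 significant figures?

0.273 %

t_tx = L/R = 16000/150000000 = 0.000106667 s.
t_prop = 3760000/193000000 = 0.0194819 s; RTT = 0.0389637 s.
Cycle = t_tx + RTT = 0.0390704 s.
Utilization = t_tx / cycle = 0.000106667/0.0390704 = 0.273 %.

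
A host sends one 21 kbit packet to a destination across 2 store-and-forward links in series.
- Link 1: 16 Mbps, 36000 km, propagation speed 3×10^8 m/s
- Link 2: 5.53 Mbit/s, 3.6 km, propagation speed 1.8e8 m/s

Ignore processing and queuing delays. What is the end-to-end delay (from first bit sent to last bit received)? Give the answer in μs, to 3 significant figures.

125000 μs

L = 21000 bits.
Transmission delays (L/R per hop): 1312.5, 3797.47 μs; sum = 5109.97 μs.
Propagation delays (d/s per hop): 120000, 20 μs; sum = 120020 μs.
End-to-end = 125000 μs.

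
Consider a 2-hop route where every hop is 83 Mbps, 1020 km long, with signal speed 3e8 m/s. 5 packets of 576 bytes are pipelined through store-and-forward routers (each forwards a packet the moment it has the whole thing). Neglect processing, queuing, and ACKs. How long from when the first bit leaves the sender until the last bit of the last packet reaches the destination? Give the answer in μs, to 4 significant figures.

Per-hop transmission t_tx = L/R = 4608/83000000 = 55.5181 μs.
Per-hop propagation t_prop = 1020000/300000000 = 3400 μs.
Pipeline fill: first packet needs 2·t_tx to clear all hops; remaining 4 packets each add one t_tx.
Total = (2+5-1)·t_tx + 2·t_prop = 6·55.5181 + 2·3400 = 7133 μs.

7133 μs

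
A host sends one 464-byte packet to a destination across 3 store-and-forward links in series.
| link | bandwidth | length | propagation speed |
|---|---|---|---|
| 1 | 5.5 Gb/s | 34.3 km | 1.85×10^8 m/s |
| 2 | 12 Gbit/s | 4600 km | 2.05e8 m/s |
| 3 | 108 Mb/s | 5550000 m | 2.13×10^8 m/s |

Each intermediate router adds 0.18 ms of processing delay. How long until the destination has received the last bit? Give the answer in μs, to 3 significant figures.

L = 464 × 8 = 3712 bits.
Transmission delays (L/R per hop): 0.674909, 0.309333, 34.3704 μs; sum = 35.3546 μs.
Propagation delays (d/s per hop): 185.405, 22439, 26056.3 μs; sum = 48680.8 μs.
Processing at 2 router(s): 2 × 0.18 ms = 360 μs.
End-to-end = 49100 μs.

49100 μs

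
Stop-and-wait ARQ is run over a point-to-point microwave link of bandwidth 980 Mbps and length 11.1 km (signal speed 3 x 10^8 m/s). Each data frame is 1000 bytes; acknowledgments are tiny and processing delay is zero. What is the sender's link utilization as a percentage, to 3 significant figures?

9.94 %

t_tx = L/R = 8000/980000000 = 8.16327e-06 s.
t_prop = 11100/300000000 = 3.7e-05 s; RTT = 7.4e-05 s.
Cycle = t_tx + RTT = 8.21633e-05 s.
Utilization = t_tx / cycle = 8.16327e-06/8.21633e-05 = 9.94 %.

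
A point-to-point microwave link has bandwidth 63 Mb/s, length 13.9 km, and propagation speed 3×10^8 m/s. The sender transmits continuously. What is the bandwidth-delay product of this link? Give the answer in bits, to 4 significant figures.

2919 bits

Propagation delay = 13900 / 300000000 = 4.63333e-05 s.
BDP = R × t_prop = 63000000 × 4.63333e-05 = 2919 bits.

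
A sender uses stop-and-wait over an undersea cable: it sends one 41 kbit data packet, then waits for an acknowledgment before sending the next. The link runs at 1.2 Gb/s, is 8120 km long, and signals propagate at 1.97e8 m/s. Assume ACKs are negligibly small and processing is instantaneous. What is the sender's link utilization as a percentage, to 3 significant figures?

0.0414 %

t_tx = L/R = 41000/1200000000 = 3.41667e-05 s.
t_prop = 8120000/197000000 = 0.0412183 s; RTT = 0.0824365 s.
Cycle = t_tx + RTT = 0.0824707 s.
Utilization = t_tx / cycle = 3.41667e-05/0.0824707 = 0.0414 %.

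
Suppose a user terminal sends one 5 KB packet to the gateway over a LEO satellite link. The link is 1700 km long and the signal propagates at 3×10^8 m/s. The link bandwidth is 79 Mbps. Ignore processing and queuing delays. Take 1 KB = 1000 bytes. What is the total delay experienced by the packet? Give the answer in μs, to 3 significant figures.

L = 40000 bits.
Transmission delay = L/R = 40000 / 79000000 = 506.329 μs.
Propagation delay = d/s = 1700000 m / 300000000 m/s = 5666.67 μs.
Total = 6170 μs.

6170 μs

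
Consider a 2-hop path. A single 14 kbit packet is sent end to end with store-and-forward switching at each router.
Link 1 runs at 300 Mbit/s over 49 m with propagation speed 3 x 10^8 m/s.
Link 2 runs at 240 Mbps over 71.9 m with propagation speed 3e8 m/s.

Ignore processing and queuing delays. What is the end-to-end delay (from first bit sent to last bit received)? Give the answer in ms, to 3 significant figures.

L = 14000 bits.
Transmission delays (L/R per hop): 0.0466667, 0.0583333 ms; sum = 0.105 ms.
Propagation delays (d/s per hop): 0.000163333, 0.000239667 ms; sum = 0.000403 ms.
End-to-end = 0.105 ms.

0.105 ms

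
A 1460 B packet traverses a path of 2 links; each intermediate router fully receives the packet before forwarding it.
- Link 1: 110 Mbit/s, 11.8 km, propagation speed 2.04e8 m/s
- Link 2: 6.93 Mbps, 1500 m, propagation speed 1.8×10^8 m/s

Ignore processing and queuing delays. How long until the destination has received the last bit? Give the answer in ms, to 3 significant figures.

L = 1460 × 8 = 11680 bits.
Transmission delays (L/R per hop): 0.106182, 1.68543 ms; sum = 1.79161 ms.
Propagation delays (d/s per hop): 0.0578431, 0.00833333 ms; sum = 0.0661765 ms.
End-to-end = 1.86 ms.

1.86 ms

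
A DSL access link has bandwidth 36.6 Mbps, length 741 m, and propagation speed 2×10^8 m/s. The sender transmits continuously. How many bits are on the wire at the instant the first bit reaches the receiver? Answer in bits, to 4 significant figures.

Propagation delay = 741 / 200000000 = 3.705e-06 s.
BDP = R × t_prop = 36600000 × 3.705e-06 = 135.603 bits.

135.6 bits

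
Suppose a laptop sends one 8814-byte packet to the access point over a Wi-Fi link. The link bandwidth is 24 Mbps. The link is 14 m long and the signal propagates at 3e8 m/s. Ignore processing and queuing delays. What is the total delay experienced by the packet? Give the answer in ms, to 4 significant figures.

L = 8814 × 8 = 70512 bits.
Transmission delay = L/R = 70512 / 24000000 = 2.938 ms.
Propagation delay = d/s = 14 m / 300000000 m/s = 4.66667e-05 ms.
Total = 2.938 ms.

2.938 ms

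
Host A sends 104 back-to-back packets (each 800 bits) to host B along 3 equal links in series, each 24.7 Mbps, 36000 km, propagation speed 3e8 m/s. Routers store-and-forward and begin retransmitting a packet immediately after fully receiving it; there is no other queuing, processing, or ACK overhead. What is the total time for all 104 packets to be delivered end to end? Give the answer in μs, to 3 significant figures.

363000 μs

Per-hop transmission t_tx = L/R = 800/24700000 = 32.3887 μs.
Per-hop propagation t_prop = 36000000/300000000 = 120000 μs.
Pipeline fill: first packet needs 3·t_tx to clear all hops; remaining 103 packets each add one t_tx.
Total = (3+104-1)·t_tx + 3·t_prop = 106·32.3887 + 3·120000 = 363000 μs.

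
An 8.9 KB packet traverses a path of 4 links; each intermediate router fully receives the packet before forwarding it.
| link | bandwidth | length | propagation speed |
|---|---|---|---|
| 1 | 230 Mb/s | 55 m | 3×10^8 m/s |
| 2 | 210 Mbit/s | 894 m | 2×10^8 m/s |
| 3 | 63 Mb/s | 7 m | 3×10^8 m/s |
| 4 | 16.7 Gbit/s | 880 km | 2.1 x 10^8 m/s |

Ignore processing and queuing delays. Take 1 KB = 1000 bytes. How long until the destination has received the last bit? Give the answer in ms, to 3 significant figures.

5.98 ms

L = 71200 bits.
Transmission delays (L/R per hop): 0.309565, 0.339048, 1.13016, 0.00426347 ms; sum = 1.78304 ms.
Propagation delays (d/s per hop): 0.000183333, 0.00447, 2.33333e-05, 4.19048 ms; sum = 4.19515 ms.
End-to-end = 5.98 ms.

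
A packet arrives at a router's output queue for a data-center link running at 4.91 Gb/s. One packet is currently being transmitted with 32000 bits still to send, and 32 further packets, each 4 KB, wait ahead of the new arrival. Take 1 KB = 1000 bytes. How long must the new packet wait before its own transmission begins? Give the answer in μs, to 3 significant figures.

215 μs

Each queued packet: L/R = 32000/4910000000 = 6.51731 μs.
32 queued → 208.554 μs.
Plus remaining 32000 bits of current packet: 6.51731 μs.
Queuing delay = 215 μs.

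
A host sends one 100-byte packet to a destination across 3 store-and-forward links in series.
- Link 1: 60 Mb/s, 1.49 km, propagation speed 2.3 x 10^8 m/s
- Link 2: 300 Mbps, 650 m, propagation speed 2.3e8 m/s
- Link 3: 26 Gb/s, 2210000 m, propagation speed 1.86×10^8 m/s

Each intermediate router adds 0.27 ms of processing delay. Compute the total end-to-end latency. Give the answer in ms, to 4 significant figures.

12.45 ms

L = 100 × 8 = 800 bits.
Transmission delays (L/R per hop): 0.0133333, 0.00266667, 3.07692e-05 ms; sum = 0.0160308 ms.
Propagation delays (d/s per hop): 0.00647826, 0.00282609, 11.8817 ms; sum = 11.891 ms.
Processing at 2 router(s): 2 × 0.27 ms = 0.54 ms.
End-to-end = 12.45 ms.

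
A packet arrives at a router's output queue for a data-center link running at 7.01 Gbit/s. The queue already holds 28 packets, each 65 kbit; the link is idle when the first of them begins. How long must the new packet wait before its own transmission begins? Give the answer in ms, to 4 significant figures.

0.2596 ms

Each queued packet: L/R = 65000/7010000000 = 0.00927247 ms.
28 queued → 0.259629 ms.
Queuing delay = 0.2596 ms.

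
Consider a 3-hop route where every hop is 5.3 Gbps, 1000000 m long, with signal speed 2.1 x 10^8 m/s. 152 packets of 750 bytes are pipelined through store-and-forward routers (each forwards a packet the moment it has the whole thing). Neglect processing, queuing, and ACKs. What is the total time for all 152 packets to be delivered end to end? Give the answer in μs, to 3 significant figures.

Per-hop transmission t_tx = L/R = 6000/5300000000 = 1.13208 μs.
Per-hop propagation t_prop = 1000000/210000000 = 4761.9 μs.
Pipeline fill: first packet needs 3·t_tx to clear all hops; remaining 151 packets each add one t_tx.
Total = (3+152-1)·t_tx + 3·t_prop = 154·1.13208 + 3·4761.9 = 14500 μs.

14500 μs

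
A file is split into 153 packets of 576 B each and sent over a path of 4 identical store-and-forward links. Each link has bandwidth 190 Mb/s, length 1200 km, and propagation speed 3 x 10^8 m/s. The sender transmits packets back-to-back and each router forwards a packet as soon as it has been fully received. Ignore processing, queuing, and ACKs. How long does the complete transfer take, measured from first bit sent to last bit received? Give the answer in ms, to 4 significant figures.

19.78 ms

Per-hop transmission t_tx = L/R = 4608/190000000 = 0.0242526 ms.
Per-hop propagation t_prop = 1200000/300000000 = 4 ms.
Pipeline fill: first packet needs 4·t_tx to clear all hops; remaining 152 packets each add one t_tx.
Total = (4+153-1)·t_tx + 4·t_prop = 156·0.0242526 + 4·4 = 19.78 ms.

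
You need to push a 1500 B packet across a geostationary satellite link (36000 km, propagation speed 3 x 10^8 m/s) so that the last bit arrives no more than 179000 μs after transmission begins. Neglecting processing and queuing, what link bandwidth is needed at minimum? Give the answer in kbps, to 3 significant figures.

L = 12000 bits.
Propagation delay = 36000000 / 300000000 = 120000 μs.
Transmission budget = 179000 − 120000 = 59000 μs.
R ≥ L / t_tx = 12000 bits / 0.059 s = 203 kbps.

203 kbps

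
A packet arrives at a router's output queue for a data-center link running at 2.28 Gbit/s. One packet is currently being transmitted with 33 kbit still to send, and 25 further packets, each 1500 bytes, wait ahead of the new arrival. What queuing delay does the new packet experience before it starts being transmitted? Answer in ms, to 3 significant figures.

0.146 ms

Each queued packet: L/R = 12000/2280000000 = 0.00526316 ms.
25 queued → 0.131579 ms.
Plus remaining 33000 bits of current packet: 0.0144737 ms.
Queuing delay = 0.146 ms.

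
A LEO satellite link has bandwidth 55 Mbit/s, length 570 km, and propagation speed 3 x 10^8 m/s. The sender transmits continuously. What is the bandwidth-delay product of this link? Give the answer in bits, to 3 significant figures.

Propagation delay = 570000 / 300000000 = 0.0019 s.
BDP = R × t_prop = 55000000 × 0.0019 = 104500 bits.

105000 bits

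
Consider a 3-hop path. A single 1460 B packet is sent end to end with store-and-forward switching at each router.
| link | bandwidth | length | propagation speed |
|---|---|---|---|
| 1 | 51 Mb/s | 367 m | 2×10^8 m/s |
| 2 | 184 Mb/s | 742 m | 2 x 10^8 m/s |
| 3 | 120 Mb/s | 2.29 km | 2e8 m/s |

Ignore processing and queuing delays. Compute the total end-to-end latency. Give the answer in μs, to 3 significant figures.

L = 1460 × 8 = 11680 bits.
Transmission delays (L/R per hop): 229.02, 63.4783, 97.3333 μs; sum = 389.831 μs.
Propagation delays (d/s per hop): 1.835, 3.71, 11.45 μs; sum = 16.995 μs.
End-to-end = 407 μs.

407 μs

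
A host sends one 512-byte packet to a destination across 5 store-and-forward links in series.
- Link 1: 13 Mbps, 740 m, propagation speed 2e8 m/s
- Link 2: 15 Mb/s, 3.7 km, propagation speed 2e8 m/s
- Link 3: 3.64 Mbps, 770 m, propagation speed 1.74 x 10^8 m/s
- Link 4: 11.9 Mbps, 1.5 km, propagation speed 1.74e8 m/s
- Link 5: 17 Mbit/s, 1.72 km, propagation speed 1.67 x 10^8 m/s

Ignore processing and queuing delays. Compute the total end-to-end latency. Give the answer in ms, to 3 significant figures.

2.34 ms

L = 512 × 8 = 4096 bits.
Transmission delays (L/R per hop): 0.315077, 0.273067, 1.12527, 0.344202, 0.240941 ms; sum = 2.29856 ms.
Propagation delays (d/s per hop): 0.0037, 0.0185, 0.00442529, 0.00862069, 0.0102994 ms; sum = 0.0455454 ms.
End-to-end = 2.34 ms.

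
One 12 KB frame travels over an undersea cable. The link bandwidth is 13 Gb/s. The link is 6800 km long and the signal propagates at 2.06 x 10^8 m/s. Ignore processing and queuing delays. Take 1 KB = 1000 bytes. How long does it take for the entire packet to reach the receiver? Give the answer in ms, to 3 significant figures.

33.0 ms

L = 96000 bits.
Transmission delay = L/R = 96000 / 13000000000 = 0.00738462 ms.
Propagation delay = d/s = 6800000 m / 206000000 m/s = 33.0097 ms.
Total = 33.0 ms.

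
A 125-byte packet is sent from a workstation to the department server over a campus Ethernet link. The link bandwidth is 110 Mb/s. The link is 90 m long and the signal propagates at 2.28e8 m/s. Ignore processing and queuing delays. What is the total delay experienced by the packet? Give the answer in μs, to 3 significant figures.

L = 125 × 8 = 1000 bits.
Transmission delay = L/R = 1000 / 110000000 = 9.09091 μs.
Propagation delay = d/s = 90 m / 2.28e+08 m/s = 0.394737 μs.
Total = 9.49 μs.

9.49 μs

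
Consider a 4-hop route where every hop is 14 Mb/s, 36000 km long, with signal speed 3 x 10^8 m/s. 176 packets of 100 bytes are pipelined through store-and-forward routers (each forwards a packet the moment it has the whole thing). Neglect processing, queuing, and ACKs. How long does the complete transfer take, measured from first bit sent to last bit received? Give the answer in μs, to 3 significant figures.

Per-hop transmission t_tx = L/R = 800/14000000 = 57.1429 μs.
Per-hop propagation t_prop = 36000000/300000000 = 120000 μs.
Pipeline fill: first packet needs 4·t_tx to clear all hops; remaining 175 packets each add one t_tx.
Total = (4+176-1)·t_tx + 4·t_prop = 179·57.1429 + 4·120000 = 490000 μs.

490000 μs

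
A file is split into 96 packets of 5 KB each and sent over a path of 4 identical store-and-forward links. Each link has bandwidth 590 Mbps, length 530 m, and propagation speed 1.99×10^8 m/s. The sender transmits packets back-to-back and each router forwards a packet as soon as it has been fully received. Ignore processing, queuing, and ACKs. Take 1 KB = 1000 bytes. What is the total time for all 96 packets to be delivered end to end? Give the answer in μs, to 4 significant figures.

6723 μs

Per-hop transmission t_tx = L/R = 40000/590000000 = 67.7966 μs.
Per-hop propagation t_prop = 530/199000000 = 2.66332 μs.
Pipeline fill: first packet needs 4·t_tx to clear all hops; remaining 95 packets each add one t_tx.
Total = (4+96-1)·t_tx + 4·t_prop = 99·67.7966 + 4·2.66332 = 6723 μs.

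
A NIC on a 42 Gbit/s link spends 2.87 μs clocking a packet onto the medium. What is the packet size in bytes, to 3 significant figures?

15100 bytes

L = R × t_tx = 42000000000 b/s × 2.87e-06 s = 120540 bits.
In bytes: 120540 / 8 = 15100 bytes.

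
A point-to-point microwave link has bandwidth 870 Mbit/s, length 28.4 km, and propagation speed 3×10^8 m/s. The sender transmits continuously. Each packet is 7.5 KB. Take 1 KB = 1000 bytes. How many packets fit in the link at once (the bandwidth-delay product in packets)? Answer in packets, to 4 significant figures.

Propagation delay = 28400 / 300000000 = 9.46667e-05 s.
BDP = R × t_prop = 870000000 × 9.46667e-05 = 82360 bits.
In packets of 60000 bits: 1.373 packets.

1.373 packets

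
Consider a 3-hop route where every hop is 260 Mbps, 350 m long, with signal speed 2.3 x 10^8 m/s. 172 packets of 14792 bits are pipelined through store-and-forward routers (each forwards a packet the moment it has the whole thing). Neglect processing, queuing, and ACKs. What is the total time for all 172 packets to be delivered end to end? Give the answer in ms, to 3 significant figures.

Per-hop transmission t_tx = L/R = 14792/260000000 = 0.0568923 ms.
Per-hop propagation t_prop = 350/2.3e+08 = 0.00152174 ms.
Pipeline fill: first packet needs 3·t_tx to clear all hops; remaining 171 packets each add one t_tx.
Total = (3+172-1)·t_tx + 3·t_prop = 174·0.0568923 + 3·0.00152174 = 9.90 ms.

9.90 ms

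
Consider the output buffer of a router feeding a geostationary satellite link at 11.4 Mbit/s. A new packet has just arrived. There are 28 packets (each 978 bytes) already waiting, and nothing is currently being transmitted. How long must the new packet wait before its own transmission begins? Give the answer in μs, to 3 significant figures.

19200 μs

Each queued packet: L/R = 7824/11400000 = 686.316 μs.
28 queued → 19216.8 μs.
Queuing delay = 19200 μs.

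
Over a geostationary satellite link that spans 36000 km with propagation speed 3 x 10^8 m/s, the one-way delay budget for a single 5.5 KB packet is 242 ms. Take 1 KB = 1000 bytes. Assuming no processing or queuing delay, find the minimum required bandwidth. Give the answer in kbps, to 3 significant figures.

361 kbps

L = 44000 bits.
Propagation delay = 36000000 / 300000000 = 120 ms.
Transmission budget = 242 − 120 = 122 ms.
R ≥ L / t_tx = 44000 bits / 0.122 s = 361 kbps.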